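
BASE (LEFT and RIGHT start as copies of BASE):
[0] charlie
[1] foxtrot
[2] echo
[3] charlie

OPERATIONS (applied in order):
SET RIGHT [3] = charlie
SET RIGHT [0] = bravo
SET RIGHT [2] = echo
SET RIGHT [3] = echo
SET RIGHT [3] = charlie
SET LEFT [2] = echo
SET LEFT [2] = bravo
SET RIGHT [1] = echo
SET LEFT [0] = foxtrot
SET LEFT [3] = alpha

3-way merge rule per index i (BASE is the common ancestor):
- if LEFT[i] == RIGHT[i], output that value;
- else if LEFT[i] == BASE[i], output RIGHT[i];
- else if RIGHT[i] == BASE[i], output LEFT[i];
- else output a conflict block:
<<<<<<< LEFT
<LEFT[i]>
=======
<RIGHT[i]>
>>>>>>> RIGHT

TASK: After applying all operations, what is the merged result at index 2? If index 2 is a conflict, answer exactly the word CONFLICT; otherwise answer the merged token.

Final LEFT:  [foxtrot, foxtrot, bravo, alpha]
Final RIGHT: [bravo, echo, echo, charlie]
i=0: BASE=charlie L=foxtrot R=bravo all differ -> CONFLICT
i=1: L=foxtrot=BASE, R=echo -> take RIGHT -> echo
i=2: L=bravo, R=echo=BASE -> take LEFT -> bravo
i=3: L=alpha, R=charlie=BASE -> take LEFT -> alpha
Index 2 -> bravo

Answer: bravo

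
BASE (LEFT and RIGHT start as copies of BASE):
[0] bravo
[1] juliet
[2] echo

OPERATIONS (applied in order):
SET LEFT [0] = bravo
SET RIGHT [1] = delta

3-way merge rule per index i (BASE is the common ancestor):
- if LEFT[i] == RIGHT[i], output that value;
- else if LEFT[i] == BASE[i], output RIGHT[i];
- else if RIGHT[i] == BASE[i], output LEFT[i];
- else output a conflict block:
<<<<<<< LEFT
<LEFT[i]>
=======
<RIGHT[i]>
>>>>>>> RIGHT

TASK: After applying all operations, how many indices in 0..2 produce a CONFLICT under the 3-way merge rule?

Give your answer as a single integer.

Final LEFT:  [bravo, juliet, echo]
Final RIGHT: [bravo, delta, echo]
i=0: L=bravo R=bravo -> agree -> bravo
i=1: L=juliet=BASE, R=delta -> take RIGHT -> delta
i=2: L=echo R=echo -> agree -> echo
Conflict count: 0

Answer: 0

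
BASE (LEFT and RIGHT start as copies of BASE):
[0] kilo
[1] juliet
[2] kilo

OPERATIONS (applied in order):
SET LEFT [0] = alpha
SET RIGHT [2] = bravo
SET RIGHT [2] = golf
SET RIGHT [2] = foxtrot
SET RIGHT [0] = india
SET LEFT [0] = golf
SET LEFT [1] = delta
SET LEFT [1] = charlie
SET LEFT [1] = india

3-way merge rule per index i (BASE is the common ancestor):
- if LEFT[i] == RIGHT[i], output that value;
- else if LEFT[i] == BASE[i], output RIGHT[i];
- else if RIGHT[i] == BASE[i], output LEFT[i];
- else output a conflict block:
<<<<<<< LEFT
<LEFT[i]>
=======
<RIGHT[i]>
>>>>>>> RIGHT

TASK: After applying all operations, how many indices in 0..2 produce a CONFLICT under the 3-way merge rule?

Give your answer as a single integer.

Answer: 1

Derivation:
Final LEFT:  [golf, india, kilo]
Final RIGHT: [india, juliet, foxtrot]
i=0: BASE=kilo L=golf R=india all differ -> CONFLICT
i=1: L=india, R=juliet=BASE -> take LEFT -> india
i=2: L=kilo=BASE, R=foxtrot -> take RIGHT -> foxtrot
Conflict count: 1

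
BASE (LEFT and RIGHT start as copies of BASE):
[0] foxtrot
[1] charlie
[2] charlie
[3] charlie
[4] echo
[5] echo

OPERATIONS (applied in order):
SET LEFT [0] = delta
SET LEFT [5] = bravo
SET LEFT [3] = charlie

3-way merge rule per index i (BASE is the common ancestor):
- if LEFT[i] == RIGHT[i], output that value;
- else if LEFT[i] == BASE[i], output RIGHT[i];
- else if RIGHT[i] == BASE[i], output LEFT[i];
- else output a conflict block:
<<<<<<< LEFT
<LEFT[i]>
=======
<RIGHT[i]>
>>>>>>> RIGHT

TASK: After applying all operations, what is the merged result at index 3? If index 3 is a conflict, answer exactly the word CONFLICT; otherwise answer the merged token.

Answer: charlie

Derivation:
Final LEFT:  [delta, charlie, charlie, charlie, echo, bravo]
Final RIGHT: [foxtrot, charlie, charlie, charlie, echo, echo]
i=0: L=delta, R=foxtrot=BASE -> take LEFT -> delta
i=1: L=charlie R=charlie -> agree -> charlie
i=2: L=charlie R=charlie -> agree -> charlie
i=3: L=charlie R=charlie -> agree -> charlie
i=4: L=echo R=echo -> agree -> echo
i=5: L=bravo, R=echo=BASE -> take LEFT -> bravo
Index 3 -> charlie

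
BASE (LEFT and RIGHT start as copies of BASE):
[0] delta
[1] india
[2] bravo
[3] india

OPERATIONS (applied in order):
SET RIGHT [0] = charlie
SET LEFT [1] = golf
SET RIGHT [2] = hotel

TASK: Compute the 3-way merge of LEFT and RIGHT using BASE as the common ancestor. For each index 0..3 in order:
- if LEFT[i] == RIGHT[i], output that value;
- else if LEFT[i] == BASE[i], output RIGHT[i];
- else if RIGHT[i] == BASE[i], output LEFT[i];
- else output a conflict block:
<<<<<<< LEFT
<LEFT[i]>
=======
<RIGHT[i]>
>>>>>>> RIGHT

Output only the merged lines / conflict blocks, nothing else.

Final LEFT:  [delta, golf, bravo, india]
Final RIGHT: [charlie, india, hotel, india]
i=0: L=delta=BASE, R=charlie -> take RIGHT -> charlie
i=1: L=golf, R=india=BASE -> take LEFT -> golf
i=2: L=bravo=BASE, R=hotel -> take RIGHT -> hotel
i=3: L=india R=india -> agree -> india

Answer: charlie
golf
hotel
india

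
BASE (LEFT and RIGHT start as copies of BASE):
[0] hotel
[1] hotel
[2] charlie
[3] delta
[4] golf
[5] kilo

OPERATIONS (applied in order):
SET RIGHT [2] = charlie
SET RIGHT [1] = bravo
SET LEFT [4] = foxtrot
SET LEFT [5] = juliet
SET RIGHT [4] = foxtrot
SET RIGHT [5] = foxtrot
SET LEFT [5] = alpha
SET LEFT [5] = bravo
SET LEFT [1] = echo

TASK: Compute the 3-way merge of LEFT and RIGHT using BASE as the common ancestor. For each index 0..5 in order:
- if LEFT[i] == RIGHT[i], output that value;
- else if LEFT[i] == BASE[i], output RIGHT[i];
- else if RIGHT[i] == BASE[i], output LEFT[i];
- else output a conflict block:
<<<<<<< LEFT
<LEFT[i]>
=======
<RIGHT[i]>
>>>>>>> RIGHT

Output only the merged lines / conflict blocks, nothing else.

Final LEFT:  [hotel, echo, charlie, delta, foxtrot, bravo]
Final RIGHT: [hotel, bravo, charlie, delta, foxtrot, foxtrot]
i=0: L=hotel R=hotel -> agree -> hotel
i=1: BASE=hotel L=echo R=bravo all differ -> CONFLICT
i=2: L=charlie R=charlie -> agree -> charlie
i=3: L=delta R=delta -> agree -> delta
i=4: L=foxtrot R=foxtrot -> agree -> foxtrot
i=5: BASE=kilo L=bravo R=foxtrot all differ -> CONFLICT

Answer: hotel
<<<<<<< LEFT
echo
=======
bravo
>>>>>>> RIGHT
charlie
delta
foxtrot
<<<<<<< LEFT
bravo
=======
foxtrot
>>>>>>> RIGHT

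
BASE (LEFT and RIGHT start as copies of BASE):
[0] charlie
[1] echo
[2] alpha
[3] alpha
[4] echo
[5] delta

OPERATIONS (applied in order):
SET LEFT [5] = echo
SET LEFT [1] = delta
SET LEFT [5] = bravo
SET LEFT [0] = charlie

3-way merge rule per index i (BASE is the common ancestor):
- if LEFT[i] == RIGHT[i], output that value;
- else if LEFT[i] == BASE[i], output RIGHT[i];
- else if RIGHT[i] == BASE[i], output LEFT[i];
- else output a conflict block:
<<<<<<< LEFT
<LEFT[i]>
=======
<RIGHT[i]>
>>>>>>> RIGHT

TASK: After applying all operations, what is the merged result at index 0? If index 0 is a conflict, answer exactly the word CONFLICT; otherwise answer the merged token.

Answer: charlie

Derivation:
Final LEFT:  [charlie, delta, alpha, alpha, echo, bravo]
Final RIGHT: [charlie, echo, alpha, alpha, echo, delta]
i=0: L=charlie R=charlie -> agree -> charlie
i=1: L=delta, R=echo=BASE -> take LEFT -> delta
i=2: L=alpha R=alpha -> agree -> alpha
i=3: L=alpha R=alpha -> agree -> alpha
i=4: L=echo R=echo -> agree -> echo
i=5: L=bravo, R=delta=BASE -> take LEFT -> bravo
Index 0 -> charlie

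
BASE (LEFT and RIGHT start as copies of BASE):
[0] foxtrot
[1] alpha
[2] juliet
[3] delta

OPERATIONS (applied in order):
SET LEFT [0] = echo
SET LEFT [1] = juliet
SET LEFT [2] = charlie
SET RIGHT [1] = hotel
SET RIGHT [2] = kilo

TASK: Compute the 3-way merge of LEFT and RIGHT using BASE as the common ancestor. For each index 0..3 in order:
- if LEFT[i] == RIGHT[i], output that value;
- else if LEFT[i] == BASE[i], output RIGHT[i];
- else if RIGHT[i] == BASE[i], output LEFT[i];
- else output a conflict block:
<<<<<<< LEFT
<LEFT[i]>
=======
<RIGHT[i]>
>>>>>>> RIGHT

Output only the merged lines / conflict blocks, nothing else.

Final LEFT:  [echo, juliet, charlie, delta]
Final RIGHT: [foxtrot, hotel, kilo, delta]
i=0: L=echo, R=foxtrot=BASE -> take LEFT -> echo
i=1: BASE=alpha L=juliet R=hotel all differ -> CONFLICT
i=2: BASE=juliet L=charlie R=kilo all differ -> CONFLICT
i=3: L=delta R=delta -> agree -> delta

Answer: echo
<<<<<<< LEFT
juliet
=======
hotel
>>>>>>> RIGHT
<<<<<<< LEFT
charlie
=======
kilo
>>>>>>> RIGHT
delta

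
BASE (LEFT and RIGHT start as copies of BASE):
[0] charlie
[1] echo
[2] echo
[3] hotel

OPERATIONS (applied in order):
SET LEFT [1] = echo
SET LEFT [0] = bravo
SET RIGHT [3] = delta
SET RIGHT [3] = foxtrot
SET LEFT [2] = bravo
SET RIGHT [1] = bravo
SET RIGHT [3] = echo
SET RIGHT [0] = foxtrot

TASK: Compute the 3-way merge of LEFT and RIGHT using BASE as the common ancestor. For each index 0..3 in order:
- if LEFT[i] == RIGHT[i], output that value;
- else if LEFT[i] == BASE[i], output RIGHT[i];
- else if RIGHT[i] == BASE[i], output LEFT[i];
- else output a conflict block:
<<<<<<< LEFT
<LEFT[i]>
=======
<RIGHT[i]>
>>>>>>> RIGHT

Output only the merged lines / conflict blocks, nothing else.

Final LEFT:  [bravo, echo, bravo, hotel]
Final RIGHT: [foxtrot, bravo, echo, echo]
i=0: BASE=charlie L=bravo R=foxtrot all differ -> CONFLICT
i=1: L=echo=BASE, R=bravo -> take RIGHT -> bravo
i=2: L=bravo, R=echo=BASE -> take LEFT -> bravo
i=3: L=hotel=BASE, R=echo -> take RIGHT -> echo

Answer: <<<<<<< LEFT
bravo
=======
foxtrot
>>>>>>> RIGHT
bravo
bravo
echo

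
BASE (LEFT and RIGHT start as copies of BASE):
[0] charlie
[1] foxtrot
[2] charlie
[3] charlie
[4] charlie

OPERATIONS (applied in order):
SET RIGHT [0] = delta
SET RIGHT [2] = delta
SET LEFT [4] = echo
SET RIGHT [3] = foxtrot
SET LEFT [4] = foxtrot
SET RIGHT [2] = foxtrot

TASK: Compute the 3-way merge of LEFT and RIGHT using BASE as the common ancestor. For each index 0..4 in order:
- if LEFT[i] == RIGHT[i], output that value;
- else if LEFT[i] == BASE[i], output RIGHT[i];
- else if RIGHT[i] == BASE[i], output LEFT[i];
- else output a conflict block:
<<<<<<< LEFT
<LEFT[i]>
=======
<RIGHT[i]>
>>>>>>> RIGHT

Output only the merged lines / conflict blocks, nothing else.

Answer: delta
foxtrot
foxtrot
foxtrot
foxtrot

Derivation:
Final LEFT:  [charlie, foxtrot, charlie, charlie, foxtrot]
Final RIGHT: [delta, foxtrot, foxtrot, foxtrot, charlie]
i=0: L=charlie=BASE, R=delta -> take RIGHT -> delta
i=1: L=foxtrot R=foxtrot -> agree -> foxtrot
i=2: L=charlie=BASE, R=foxtrot -> take RIGHT -> foxtrot
i=3: L=charlie=BASE, R=foxtrot -> take RIGHT -> foxtrot
i=4: L=foxtrot, R=charlie=BASE -> take LEFT -> foxtrot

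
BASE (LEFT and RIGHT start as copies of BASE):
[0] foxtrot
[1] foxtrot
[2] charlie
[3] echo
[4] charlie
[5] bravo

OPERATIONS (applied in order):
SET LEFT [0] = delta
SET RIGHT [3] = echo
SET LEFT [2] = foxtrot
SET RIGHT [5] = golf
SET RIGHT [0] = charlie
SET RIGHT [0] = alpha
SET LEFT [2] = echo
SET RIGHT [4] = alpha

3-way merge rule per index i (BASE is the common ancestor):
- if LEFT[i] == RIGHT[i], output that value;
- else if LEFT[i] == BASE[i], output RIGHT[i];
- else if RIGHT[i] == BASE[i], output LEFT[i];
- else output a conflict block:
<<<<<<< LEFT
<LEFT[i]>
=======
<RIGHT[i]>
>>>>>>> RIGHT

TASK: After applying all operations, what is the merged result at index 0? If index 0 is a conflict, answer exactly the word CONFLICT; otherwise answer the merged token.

Final LEFT:  [delta, foxtrot, echo, echo, charlie, bravo]
Final RIGHT: [alpha, foxtrot, charlie, echo, alpha, golf]
i=0: BASE=foxtrot L=delta R=alpha all differ -> CONFLICT
i=1: L=foxtrot R=foxtrot -> agree -> foxtrot
i=2: L=echo, R=charlie=BASE -> take LEFT -> echo
i=3: L=echo R=echo -> agree -> echo
i=4: L=charlie=BASE, R=alpha -> take RIGHT -> alpha
i=5: L=bravo=BASE, R=golf -> take RIGHT -> golf
Index 0 -> CONFLICT

Answer: CONFLICT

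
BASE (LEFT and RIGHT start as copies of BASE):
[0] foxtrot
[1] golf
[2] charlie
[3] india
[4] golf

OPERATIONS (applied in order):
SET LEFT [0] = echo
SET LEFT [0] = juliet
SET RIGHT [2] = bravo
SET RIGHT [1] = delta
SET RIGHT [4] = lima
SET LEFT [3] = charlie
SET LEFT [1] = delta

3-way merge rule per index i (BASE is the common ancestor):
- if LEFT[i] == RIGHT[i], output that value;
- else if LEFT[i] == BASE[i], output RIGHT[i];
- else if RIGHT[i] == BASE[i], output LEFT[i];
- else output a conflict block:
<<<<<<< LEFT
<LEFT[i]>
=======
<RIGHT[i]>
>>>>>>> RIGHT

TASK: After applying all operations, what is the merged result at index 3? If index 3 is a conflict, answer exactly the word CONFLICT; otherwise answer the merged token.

Answer: charlie

Derivation:
Final LEFT:  [juliet, delta, charlie, charlie, golf]
Final RIGHT: [foxtrot, delta, bravo, india, lima]
i=0: L=juliet, R=foxtrot=BASE -> take LEFT -> juliet
i=1: L=delta R=delta -> agree -> delta
i=2: L=charlie=BASE, R=bravo -> take RIGHT -> bravo
i=3: L=charlie, R=india=BASE -> take LEFT -> charlie
i=4: L=golf=BASE, R=lima -> take RIGHT -> lima
Index 3 -> charlie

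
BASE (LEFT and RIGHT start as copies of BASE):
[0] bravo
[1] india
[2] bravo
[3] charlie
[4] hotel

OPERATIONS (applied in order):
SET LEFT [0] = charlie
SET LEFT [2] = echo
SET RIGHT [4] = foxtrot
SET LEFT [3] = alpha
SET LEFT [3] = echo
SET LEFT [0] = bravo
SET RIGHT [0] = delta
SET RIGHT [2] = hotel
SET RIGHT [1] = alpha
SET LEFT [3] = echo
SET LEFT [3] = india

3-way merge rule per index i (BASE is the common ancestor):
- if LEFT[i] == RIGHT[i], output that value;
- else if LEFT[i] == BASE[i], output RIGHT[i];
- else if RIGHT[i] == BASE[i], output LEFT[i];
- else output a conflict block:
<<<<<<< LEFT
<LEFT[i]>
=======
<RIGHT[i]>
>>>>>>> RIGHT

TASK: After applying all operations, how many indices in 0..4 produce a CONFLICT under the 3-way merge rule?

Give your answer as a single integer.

Answer: 1

Derivation:
Final LEFT:  [bravo, india, echo, india, hotel]
Final RIGHT: [delta, alpha, hotel, charlie, foxtrot]
i=0: L=bravo=BASE, R=delta -> take RIGHT -> delta
i=1: L=india=BASE, R=alpha -> take RIGHT -> alpha
i=2: BASE=bravo L=echo R=hotel all differ -> CONFLICT
i=3: L=india, R=charlie=BASE -> take LEFT -> india
i=4: L=hotel=BASE, R=foxtrot -> take RIGHT -> foxtrot
Conflict count: 1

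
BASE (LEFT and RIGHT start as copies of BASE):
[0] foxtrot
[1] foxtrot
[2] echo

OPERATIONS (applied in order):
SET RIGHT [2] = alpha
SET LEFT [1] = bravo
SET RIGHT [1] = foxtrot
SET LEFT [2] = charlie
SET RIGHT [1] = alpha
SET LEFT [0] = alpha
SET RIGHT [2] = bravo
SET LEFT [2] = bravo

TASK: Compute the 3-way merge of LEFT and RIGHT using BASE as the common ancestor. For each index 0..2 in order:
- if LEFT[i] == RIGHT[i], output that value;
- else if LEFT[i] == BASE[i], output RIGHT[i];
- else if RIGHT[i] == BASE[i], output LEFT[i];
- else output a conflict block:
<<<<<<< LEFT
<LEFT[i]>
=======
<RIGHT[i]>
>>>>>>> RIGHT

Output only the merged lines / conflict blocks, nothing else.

Final LEFT:  [alpha, bravo, bravo]
Final RIGHT: [foxtrot, alpha, bravo]
i=0: L=alpha, R=foxtrot=BASE -> take LEFT -> alpha
i=1: BASE=foxtrot L=bravo R=alpha all differ -> CONFLICT
i=2: L=bravo R=bravo -> agree -> bravo

Answer: alpha
<<<<<<< LEFT
bravo
=======
alpha
>>>>>>> RIGHT
bravo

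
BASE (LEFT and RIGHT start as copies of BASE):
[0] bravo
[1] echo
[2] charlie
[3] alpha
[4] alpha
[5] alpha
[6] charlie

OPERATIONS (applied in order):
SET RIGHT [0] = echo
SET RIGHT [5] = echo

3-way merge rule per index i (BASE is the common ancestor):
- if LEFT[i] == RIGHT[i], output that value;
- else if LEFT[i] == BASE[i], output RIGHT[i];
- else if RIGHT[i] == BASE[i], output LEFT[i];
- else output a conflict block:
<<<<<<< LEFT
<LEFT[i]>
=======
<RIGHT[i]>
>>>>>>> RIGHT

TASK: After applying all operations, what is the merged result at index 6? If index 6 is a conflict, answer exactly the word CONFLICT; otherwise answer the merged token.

Answer: charlie

Derivation:
Final LEFT:  [bravo, echo, charlie, alpha, alpha, alpha, charlie]
Final RIGHT: [echo, echo, charlie, alpha, alpha, echo, charlie]
i=0: L=bravo=BASE, R=echo -> take RIGHT -> echo
i=1: L=echo R=echo -> agree -> echo
i=2: L=charlie R=charlie -> agree -> charlie
i=3: L=alpha R=alpha -> agree -> alpha
i=4: L=alpha R=alpha -> agree -> alpha
i=5: L=alpha=BASE, R=echo -> take RIGHT -> echo
i=6: L=charlie R=charlie -> agree -> charlie
Index 6 -> charlie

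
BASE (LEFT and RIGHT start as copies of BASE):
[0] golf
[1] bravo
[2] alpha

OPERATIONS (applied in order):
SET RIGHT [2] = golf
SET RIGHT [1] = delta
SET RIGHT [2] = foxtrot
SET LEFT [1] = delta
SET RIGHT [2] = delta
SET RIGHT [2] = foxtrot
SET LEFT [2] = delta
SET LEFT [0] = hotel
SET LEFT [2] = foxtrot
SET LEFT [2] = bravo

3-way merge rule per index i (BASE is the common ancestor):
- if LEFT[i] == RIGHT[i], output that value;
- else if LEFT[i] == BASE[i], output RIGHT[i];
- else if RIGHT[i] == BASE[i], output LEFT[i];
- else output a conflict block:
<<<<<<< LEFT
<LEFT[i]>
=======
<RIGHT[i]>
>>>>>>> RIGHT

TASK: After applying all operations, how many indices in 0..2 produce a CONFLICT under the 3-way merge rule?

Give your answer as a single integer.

Answer: 1

Derivation:
Final LEFT:  [hotel, delta, bravo]
Final RIGHT: [golf, delta, foxtrot]
i=0: L=hotel, R=golf=BASE -> take LEFT -> hotel
i=1: L=delta R=delta -> agree -> delta
i=2: BASE=alpha L=bravo R=foxtrot all differ -> CONFLICT
Conflict count: 1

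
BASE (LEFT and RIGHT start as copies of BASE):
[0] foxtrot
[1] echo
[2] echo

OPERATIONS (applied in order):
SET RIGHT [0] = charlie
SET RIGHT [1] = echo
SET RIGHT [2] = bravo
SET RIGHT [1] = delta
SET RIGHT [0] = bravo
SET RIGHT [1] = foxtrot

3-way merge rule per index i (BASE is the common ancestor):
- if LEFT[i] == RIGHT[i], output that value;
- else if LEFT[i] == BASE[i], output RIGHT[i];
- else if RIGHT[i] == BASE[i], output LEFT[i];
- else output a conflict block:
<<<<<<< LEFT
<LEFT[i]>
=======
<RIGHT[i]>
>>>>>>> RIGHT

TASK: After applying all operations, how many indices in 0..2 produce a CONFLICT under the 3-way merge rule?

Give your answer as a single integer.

Answer: 0

Derivation:
Final LEFT:  [foxtrot, echo, echo]
Final RIGHT: [bravo, foxtrot, bravo]
i=0: L=foxtrot=BASE, R=bravo -> take RIGHT -> bravo
i=1: L=echo=BASE, R=foxtrot -> take RIGHT -> foxtrot
i=2: L=echo=BASE, R=bravo -> take RIGHT -> bravo
Conflict count: 0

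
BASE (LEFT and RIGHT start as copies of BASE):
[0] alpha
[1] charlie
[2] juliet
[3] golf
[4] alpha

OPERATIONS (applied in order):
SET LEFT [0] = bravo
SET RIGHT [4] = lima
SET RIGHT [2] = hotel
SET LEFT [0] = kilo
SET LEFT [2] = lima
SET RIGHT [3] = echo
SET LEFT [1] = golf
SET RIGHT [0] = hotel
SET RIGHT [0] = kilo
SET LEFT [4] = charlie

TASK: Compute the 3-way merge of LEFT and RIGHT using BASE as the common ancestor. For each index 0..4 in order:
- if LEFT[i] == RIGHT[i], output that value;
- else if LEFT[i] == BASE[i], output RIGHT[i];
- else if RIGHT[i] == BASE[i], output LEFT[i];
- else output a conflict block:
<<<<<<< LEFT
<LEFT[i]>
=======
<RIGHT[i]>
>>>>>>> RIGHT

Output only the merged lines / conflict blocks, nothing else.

Answer: kilo
golf
<<<<<<< LEFT
lima
=======
hotel
>>>>>>> RIGHT
echo
<<<<<<< LEFT
charlie
=======
lima
>>>>>>> RIGHT

Derivation:
Final LEFT:  [kilo, golf, lima, golf, charlie]
Final RIGHT: [kilo, charlie, hotel, echo, lima]
i=0: L=kilo R=kilo -> agree -> kilo
i=1: L=golf, R=charlie=BASE -> take LEFT -> golf
i=2: BASE=juliet L=lima R=hotel all differ -> CONFLICT
i=3: L=golf=BASE, R=echo -> take RIGHT -> echo
i=4: BASE=alpha L=charlie R=lima all differ -> CONFLICT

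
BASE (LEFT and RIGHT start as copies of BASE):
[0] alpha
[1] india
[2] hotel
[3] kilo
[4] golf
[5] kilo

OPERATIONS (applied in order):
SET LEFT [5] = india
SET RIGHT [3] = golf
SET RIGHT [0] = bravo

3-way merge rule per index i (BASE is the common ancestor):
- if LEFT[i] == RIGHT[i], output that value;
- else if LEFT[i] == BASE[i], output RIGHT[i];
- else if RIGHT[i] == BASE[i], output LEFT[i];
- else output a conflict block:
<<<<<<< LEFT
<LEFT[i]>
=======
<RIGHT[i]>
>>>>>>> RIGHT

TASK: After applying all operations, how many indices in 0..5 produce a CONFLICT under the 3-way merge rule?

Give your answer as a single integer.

Answer: 0

Derivation:
Final LEFT:  [alpha, india, hotel, kilo, golf, india]
Final RIGHT: [bravo, india, hotel, golf, golf, kilo]
i=0: L=alpha=BASE, R=bravo -> take RIGHT -> bravo
i=1: L=india R=india -> agree -> india
i=2: L=hotel R=hotel -> agree -> hotel
i=3: L=kilo=BASE, R=golf -> take RIGHT -> golf
i=4: L=golf R=golf -> agree -> golf
i=5: L=india, R=kilo=BASE -> take LEFT -> india
Conflict count: 0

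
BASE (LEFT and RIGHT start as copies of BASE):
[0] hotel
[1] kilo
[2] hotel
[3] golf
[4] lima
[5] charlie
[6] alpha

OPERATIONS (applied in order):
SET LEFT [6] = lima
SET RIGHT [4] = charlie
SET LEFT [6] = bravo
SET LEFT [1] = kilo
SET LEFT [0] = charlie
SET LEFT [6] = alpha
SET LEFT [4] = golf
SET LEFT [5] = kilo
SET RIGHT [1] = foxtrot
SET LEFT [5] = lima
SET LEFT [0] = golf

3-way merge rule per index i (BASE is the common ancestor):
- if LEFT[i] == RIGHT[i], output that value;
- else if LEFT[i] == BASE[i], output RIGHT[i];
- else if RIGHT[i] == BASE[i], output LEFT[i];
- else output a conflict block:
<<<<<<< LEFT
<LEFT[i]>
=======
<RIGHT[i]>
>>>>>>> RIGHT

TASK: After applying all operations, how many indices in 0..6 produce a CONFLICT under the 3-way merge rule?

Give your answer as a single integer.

Final LEFT:  [golf, kilo, hotel, golf, golf, lima, alpha]
Final RIGHT: [hotel, foxtrot, hotel, golf, charlie, charlie, alpha]
i=0: L=golf, R=hotel=BASE -> take LEFT -> golf
i=1: L=kilo=BASE, R=foxtrot -> take RIGHT -> foxtrot
i=2: L=hotel R=hotel -> agree -> hotel
i=3: L=golf R=golf -> agree -> golf
i=4: BASE=lima L=golf R=charlie all differ -> CONFLICT
i=5: L=lima, R=charlie=BASE -> take LEFT -> lima
i=6: L=alpha R=alpha -> agree -> alpha
Conflict count: 1

Answer: 1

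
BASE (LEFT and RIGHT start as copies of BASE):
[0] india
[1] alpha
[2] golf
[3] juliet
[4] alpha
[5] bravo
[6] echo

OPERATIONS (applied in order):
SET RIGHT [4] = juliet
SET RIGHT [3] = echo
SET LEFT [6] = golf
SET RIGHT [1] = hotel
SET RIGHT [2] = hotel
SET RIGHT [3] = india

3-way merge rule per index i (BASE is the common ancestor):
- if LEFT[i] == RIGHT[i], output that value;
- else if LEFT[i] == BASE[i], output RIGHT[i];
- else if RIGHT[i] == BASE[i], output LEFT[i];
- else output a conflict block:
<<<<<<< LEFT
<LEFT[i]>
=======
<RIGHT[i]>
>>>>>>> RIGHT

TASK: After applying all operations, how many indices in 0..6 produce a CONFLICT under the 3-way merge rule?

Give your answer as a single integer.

Final LEFT:  [india, alpha, golf, juliet, alpha, bravo, golf]
Final RIGHT: [india, hotel, hotel, india, juliet, bravo, echo]
i=0: L=india R=india -> agree -> india
i=1: L=alpha=BASE, R=hotel -> take RIGHT -> hotel
i=2: L=golf=BASE, R=hotel -> take RIGHT -> hotel
i=3: L=juliet=BASE, R=india -> take RIGHT -> india
i=4: L=alpha=BASE, R=juliet -> take RIGHT -> juliet
i=5: L=bravo R=bravo -> agree -> bravo
i=6: L=golf, R=echo=BASE -> take LEFT -> golf
Conflict count: 0

Answer: 0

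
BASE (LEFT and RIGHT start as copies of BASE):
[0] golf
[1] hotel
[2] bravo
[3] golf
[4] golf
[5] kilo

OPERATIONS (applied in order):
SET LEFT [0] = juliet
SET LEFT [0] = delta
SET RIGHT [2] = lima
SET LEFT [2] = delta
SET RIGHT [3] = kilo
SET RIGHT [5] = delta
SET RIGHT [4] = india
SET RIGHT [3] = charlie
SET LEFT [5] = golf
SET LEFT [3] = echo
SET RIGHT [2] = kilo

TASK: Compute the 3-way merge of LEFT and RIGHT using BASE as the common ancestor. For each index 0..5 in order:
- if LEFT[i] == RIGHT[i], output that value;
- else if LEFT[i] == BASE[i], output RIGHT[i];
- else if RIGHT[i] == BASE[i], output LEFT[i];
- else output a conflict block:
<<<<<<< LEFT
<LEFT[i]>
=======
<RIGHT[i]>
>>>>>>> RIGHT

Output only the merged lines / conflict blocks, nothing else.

Answer: delta
hotel
<<<<<<< LEFT
delta
=======
kilo
>>>>>>> RIGHT
<<<<<<< LEFT
echo
=======
charlie
>>>>>>> RIGHT
india
<<<<<<< LEFT
golf
=======
delta
>>>>>>> RIGHT

Derivation:
Final LEFT:  [delta, hotel, delta, echo, golf, golf]
Final RIGHT: [golf, hotel, kilo, charlie, india, delta]
i=0: L=delta, R=golf=BASE -> take LEFT -> delta
i=1: L=hotel R=hotel -> agree -> hotel
i=2: BASE=bravo L=delta R=kilo all differ -> CONFLICT
i=3: BASE=golf L=echo R=charlie all differ -> CONFLICT
i=4: L=golf=BASE, R=india -> take RIGHT -> india
i=5: BASE=kilo L=golf R=delta all differ -> CONFLICT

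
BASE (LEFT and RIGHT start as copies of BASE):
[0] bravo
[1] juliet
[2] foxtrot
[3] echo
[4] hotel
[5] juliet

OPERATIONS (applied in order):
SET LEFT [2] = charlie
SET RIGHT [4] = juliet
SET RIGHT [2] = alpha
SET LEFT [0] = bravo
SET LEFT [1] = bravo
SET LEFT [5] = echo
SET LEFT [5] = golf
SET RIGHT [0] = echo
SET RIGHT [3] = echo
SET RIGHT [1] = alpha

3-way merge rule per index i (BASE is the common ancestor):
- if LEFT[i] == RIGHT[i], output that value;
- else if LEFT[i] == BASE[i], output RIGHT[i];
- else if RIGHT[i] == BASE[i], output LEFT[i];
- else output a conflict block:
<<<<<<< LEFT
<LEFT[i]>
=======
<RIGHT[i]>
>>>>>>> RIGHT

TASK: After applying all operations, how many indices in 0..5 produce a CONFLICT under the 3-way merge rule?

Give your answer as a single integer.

Final LEFT:  [bravo, bravo, charlie, echo, hotel, golf]
Final RIGHT: [echo, alpha, alpha, echo, juliet, juliet]
i=0: L=bravo=BASE, R=echo -> take RIGHT -> echo
i=1: BASE=juliet L=bravo R=alpha all differ -> CONFLICT
i=2: BASE=foxtrot L=charlie R=alpha all differ -> CONFLICT
i=3: L=echo R=echo -> agree -> echo
i=4: L=hotel=BASE, R=juliet -> take RIGHT -> juliet
i=5: L=golf, R=juliet=BASE -> take LEFT -> golf
Conflict count: 2

Answer: 2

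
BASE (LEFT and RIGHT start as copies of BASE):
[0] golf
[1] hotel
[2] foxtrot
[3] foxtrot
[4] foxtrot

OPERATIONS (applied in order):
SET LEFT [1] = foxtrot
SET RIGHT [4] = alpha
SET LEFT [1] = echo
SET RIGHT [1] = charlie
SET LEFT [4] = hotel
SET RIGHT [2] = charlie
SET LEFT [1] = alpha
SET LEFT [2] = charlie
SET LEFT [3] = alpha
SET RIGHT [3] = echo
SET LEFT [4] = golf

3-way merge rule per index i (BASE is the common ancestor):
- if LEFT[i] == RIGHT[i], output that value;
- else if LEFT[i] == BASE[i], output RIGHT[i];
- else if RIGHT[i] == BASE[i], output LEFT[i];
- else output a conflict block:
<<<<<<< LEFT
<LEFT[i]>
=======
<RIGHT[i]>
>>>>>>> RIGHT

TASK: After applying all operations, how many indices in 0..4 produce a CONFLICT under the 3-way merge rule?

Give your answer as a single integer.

Answer: 3

Derivation:
Final LEFT:  [golf, alpha, charlie, alpha, golf]
Final RIGHT: [golf, charlie, charlie, echo, alpha]
i=0: L=golf R=golf -> agree -> golf
i=1: BASE=hotel L=alpha R=charlie all differ -> CONFLICT
i=2: L=charlie R=charlie -> agree -> charlie
i=3: BASE=foxtrot L=alpha R=echo all differ -> CONFLICT
i=4: BASE=foxtrot L=golf R=alpha all differ -> CONFLICT
Conflict count: 3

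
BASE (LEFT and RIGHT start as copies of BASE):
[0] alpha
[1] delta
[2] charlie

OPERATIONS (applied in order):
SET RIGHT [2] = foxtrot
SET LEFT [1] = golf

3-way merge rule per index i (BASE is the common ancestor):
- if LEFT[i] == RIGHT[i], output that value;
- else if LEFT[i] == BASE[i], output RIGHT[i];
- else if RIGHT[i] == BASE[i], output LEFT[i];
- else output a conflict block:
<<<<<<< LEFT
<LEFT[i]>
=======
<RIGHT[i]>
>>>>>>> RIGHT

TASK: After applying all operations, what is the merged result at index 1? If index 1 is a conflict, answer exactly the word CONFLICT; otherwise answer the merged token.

Answer: golf

Derivation:
Final LEFT:  [alpha, golf, charlie]
Final RIGHT: [alpha, delta, foxtrot]
i=0: L=alpha R=alpha -> agree -> alpha
i=1: L=golf, R=delta=BASE -> take LEFT -> golf
i=2: L=charlie=BASE, R=foxtrot -> take RIGHT -> foxtrot
Index 1 -> golf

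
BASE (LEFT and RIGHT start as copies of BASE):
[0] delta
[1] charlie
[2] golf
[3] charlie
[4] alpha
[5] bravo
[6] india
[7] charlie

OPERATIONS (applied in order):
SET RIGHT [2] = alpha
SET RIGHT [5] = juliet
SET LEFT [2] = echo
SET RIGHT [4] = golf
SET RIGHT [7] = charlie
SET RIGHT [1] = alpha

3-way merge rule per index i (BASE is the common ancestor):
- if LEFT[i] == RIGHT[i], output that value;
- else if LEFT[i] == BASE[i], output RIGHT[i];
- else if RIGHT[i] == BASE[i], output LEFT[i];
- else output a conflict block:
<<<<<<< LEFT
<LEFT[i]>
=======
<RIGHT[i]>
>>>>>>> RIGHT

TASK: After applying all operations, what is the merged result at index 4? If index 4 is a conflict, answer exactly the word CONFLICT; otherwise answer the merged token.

Answer: golf

Derivation:
Final LEFT:  [delta, charlie, echo, charlie, alpha, bravo, india, charlie]
Final RIGHT: [delta, alpha, alpha, charlie, golf, juliet, india, charlie]
i=0: L=delta R=delta -> agree -> delta
i=1: L=charlie=BASE, R=alpha -> take RIGHT -> alpha
i=2: BASE=golf L=echo R=alpha all differ -> CONFLICT
i=3: L=charlie R=charlie -> agree -> charlie
i=4: L=alpha=BASE, R=golf -> take RIGHT -> golf
i=5: L=bravo=BASE, R=juliet -> take RIGHT -> juliet
i=6: L=india R=india -> agree -> india
i=7: L=charlie R=charlie -> agree -> charlie
Index 4 -> golf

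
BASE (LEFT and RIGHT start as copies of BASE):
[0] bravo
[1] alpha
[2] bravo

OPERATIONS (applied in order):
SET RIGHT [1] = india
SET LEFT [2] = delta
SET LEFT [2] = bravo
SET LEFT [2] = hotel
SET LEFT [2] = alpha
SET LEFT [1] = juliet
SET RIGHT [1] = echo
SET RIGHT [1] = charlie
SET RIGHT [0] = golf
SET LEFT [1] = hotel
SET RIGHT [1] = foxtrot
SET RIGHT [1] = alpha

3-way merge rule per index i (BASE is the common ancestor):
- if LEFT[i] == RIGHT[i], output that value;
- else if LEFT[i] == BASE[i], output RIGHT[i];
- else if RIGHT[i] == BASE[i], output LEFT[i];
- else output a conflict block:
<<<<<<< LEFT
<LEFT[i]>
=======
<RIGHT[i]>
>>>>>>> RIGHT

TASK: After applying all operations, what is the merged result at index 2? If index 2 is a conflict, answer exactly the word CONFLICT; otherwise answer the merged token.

Answer: alpha

Derivation:
Final LEFT:  [bravo, hotel, alpha]
Final RIGHT: [golf, alpha, bravo]
i=0: L=bravo=BASE, R=golf -> take RIGHT -> golf
i=1: L=hotel, R=alpha=BASE -> take LEFT -> hotel
i=2: L=alpha, R=bravo=BASE -> take LEFT -> alpha
Index 2 -> alpha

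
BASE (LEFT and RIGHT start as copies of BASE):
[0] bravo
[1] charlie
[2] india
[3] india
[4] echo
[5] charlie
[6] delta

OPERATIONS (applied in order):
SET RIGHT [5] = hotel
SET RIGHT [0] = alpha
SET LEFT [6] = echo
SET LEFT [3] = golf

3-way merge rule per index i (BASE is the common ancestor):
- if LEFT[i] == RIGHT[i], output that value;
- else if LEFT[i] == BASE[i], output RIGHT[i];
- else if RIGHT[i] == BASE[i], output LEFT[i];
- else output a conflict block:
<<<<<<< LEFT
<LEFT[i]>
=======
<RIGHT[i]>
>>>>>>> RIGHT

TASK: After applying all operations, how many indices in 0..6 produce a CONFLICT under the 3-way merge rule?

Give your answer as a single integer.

Final LEFT:  [bravo, charlie, india, golf, echo, charlie, echo]
Final RIGHT: [alpha, charlie, india, india, echo, hotel, delta]
i=0: L=bravo=BASE, R=alpha -> take RIGHT -> alpha
i=1: L=charlie R=charlie -> agree -> charlie
i=2: L=india R=india -> agree -> india
i=3: L=golf, R=india=BASE -> take LEFT -> golf
i=4: L=echo R=echo -> agree -> echo
i=5: L=charlie=BASE, R=hotel -> take RIGHT -> hotel
i=6: L=echo, R=delta=BASE -> take LEFT -> echo
Conflict count: 0

Answer: 0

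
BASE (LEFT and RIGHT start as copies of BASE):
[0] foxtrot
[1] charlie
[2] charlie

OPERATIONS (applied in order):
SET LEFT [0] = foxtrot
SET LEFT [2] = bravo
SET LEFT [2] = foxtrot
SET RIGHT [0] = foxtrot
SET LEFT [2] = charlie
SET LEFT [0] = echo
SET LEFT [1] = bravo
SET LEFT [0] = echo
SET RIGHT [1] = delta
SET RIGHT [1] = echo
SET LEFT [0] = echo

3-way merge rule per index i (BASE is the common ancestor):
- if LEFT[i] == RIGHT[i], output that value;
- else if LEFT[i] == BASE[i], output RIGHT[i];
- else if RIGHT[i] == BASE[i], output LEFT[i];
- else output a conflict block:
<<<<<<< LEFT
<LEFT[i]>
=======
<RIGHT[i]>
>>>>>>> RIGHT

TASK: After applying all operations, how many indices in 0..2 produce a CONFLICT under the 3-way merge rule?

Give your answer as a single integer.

Answer: 1

Derivation:
Final LEFT:  [echo, bravo, charlie]
Final RIGHT: [foxtrot, echo, charlie]
i=0: L=echo, R=foxtrot=BASE -> take LEFT -> echo
i=1: BASE=charlie L=bravo R=echo all differ -> CONFLICT
i=2: L=charlie R=charlie -> agree -> charlie
Conflict count: 1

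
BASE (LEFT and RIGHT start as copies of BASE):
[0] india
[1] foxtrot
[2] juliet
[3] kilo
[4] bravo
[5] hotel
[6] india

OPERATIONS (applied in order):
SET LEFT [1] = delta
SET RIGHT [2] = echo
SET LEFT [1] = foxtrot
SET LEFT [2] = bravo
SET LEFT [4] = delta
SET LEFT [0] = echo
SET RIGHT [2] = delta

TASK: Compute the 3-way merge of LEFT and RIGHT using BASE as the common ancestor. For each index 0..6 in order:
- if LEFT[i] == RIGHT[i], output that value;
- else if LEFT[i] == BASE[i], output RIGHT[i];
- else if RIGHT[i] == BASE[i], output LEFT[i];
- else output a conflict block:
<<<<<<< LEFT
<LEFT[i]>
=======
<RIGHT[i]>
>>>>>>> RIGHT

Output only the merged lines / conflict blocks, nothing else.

Final LEFT:  [echo, foxtrot, bravo, kilo, delta, hotel, india]
Final RIGHT: [india, foxtrot, delta, kilo, bravo, hotel, india]
i=0: L=echo, R=india=BASE -> take LEFT -> echo
i=1: L=foxtrot R=foxtrot -> agree -> foxtrot
i=2: BASE=juliet L=bravo R=delta all differ -> CONFLICT
i=3: L=kilo R=kilo -> agree -> kilo
i=4: L=delta, R=bravo=BASE -> take LEFT -> delta
i=5: L=hotel R=hotel -> agree -> hotel
i=6: L=india R=india -> agree -> india

Answer: echo
foxtrot
<<<<<<< LEFT
bravo
=======
delta
>>>>>>> RIGHT
kilo
delta
hotel
india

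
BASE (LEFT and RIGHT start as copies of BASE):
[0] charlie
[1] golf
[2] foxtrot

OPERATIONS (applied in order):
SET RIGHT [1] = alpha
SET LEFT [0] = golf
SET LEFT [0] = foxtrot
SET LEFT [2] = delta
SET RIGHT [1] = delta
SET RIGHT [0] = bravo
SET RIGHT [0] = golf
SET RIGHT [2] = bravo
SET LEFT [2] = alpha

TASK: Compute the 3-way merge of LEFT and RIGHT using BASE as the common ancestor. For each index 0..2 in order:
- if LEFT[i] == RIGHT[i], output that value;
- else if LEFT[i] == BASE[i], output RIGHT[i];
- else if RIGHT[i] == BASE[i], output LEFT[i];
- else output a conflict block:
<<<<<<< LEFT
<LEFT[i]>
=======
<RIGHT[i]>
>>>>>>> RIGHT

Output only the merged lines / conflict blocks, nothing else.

Answer: <<<<<<< LEFT
foxtrot
=======
golf
>>>>>>> RIGHT
delta
<<<<<<< LEFT
alpha
=======
bravo
>>>>>>> RIGHT

Derivation:
Final LEFT:  [foxtrot, golf, alpha]
Final RIGHT: [golf, delta, bravo]
i=0: BASE=charlie L=foxtrot R=golf all differ -> CONFLICT
i=1: L=golf=BASE, R=delta -> take RIGHT -> delta
i=2: BASE=foxtrot L=alpha R=bravo all differ -> CONFLICT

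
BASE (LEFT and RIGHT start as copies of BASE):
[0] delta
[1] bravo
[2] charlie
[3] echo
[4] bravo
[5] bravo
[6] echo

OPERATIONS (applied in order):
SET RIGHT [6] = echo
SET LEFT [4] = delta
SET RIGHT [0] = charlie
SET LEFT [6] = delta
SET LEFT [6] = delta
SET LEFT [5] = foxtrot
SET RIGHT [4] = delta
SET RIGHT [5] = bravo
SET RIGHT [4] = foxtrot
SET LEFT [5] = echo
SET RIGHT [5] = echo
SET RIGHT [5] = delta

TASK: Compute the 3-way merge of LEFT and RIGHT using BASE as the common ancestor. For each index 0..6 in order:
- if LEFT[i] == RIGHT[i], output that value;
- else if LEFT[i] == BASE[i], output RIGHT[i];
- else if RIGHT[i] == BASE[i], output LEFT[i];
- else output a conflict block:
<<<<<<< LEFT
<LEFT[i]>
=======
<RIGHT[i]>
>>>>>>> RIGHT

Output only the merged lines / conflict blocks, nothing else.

Answer: charlie
bravo
charlie
echo
<<<<<<< LEFT
delta
=======
foxtrot
>>>>>>> RIGHT
<<<<<<< LEFT
echo
=======
delta
>>>>>>> RIGHT
delta

Derivation:
Final LEFT:  [delta, bravo, charlie, echo, delta, echo, delta]
Final RIGHT: [charlie, bravo, charlie, echo, foxtrot, delta, echo]
i=0: L=delta=BASE, R=charlie -> take RIGHT -> charlie
i=1: L=bravo R=bravo -> agree -> bravo
i=2: L=charlie R=charlie -> agree -> charlie
i=3: L=echo R=echo -> agree -> echo
i=4: BASE=bravo L=delta R=foxtrot all differ -> CONFLICT
i=5: BASE=bravo L=echo R=delta all differ -> CONFLICT
i=6: L=delta, R=echo=BASE -> take LEFT -> delta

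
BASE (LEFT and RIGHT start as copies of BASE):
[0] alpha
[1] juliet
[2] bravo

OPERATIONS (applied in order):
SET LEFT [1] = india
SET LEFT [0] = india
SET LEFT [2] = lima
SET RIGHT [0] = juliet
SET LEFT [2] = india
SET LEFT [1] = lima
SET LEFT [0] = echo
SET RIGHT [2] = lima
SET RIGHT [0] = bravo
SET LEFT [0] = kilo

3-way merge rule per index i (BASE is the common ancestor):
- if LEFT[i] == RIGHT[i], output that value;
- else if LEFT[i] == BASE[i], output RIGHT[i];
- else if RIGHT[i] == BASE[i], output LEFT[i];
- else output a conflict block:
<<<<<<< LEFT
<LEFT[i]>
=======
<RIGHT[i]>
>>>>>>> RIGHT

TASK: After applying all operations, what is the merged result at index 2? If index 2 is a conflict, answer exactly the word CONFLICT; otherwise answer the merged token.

Final LEFT:  [kilo, lima, india]
Final RIGHT: [bravo, juliet, lima]
i=0: BASE=alpha L=kilo R=bravo all differ -> CONFLICT
i=1: L=lima, R=juliet=BASE -> take LEFT -> lima
i=2: BASE=bravo L=india R=lima all differ -> CONFLICT
Index 2 -> CONFLICT

Answer: CONFLICT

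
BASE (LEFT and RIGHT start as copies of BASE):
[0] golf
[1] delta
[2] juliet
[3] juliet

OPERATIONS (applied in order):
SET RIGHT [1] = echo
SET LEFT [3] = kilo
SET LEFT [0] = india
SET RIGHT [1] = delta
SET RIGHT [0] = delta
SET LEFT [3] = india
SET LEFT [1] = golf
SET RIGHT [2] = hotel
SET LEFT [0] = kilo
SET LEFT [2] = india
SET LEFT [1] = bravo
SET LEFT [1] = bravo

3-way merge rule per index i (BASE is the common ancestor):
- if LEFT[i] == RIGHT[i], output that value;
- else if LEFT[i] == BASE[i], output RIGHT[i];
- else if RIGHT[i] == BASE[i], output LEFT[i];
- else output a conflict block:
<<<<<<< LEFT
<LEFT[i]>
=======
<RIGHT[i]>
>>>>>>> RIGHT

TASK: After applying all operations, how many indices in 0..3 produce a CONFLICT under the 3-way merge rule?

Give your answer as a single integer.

Final LEFT:  [kilo, bravo, india, india]
Final RIGHT: [delta, delta, hotel, juliet]
i=0: BASE=golf L=kilo R=delta all differ -> CONFLICT
i=1: L=bravo, R=delta=BASE -> take LEFT -> bravo
i=2: BASE=juliet L=india R=hotel all differ -> CONFLICT
i=3: L=india, R=juliet=BASE -> take LEFT -> india
Conflict count: 2

Answer: 2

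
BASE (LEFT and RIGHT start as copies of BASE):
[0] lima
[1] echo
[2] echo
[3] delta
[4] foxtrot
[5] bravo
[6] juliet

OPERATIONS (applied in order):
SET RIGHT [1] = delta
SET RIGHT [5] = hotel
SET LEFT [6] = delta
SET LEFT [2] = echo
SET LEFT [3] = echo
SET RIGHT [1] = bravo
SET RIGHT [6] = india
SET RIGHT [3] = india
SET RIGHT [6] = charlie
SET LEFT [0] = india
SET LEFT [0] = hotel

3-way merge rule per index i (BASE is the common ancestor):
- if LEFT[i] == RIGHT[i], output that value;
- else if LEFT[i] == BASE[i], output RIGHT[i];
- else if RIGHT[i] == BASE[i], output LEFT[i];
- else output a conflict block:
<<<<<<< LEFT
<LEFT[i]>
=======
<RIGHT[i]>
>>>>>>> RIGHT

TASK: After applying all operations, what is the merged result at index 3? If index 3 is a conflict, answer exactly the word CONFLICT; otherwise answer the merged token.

Answer: CONFLICT

Derivation:
Final LEFT:  [hotel, echo, echo, echo, foxtrot, bravo, delta]
Final RIGHT: [lima, bravo, echo, india, foxtrot, hotel, charlie]
i=0: L=hotel, R=lima=BASE -> take LEFT -> hotel
i=1: L=echo=BASE, R=bravo -> take RIGHT -> bravo
i=2: L=echo R=echo -> agree -> echo
i=3: BASE=delta L=echo R=india all differ -> CONFLICT
i=4: L=foxtrot R=foxtrot -> agree -> foxtrot
i=5: L=bravo=BASE, R=hotel -> take RIGHT -> hotel
i=6: BASE=juliet L=delta R=charlie all differ -> CONFLICT
Index 3 -> CONFLICT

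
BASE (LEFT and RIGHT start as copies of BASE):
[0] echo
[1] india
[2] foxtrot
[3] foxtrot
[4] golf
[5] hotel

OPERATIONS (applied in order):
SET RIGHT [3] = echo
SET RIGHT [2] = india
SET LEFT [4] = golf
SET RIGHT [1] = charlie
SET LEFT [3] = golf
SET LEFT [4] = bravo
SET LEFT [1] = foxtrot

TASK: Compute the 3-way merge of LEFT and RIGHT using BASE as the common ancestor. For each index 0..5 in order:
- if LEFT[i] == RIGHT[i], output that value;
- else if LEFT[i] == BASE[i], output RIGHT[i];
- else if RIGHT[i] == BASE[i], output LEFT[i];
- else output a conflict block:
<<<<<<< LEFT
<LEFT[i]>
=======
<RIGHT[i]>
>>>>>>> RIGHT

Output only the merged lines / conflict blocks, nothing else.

Final LEFT:  [echo, foxtrot, foxtrot, golf, bravo, hotel]
Final RIGHT: [echo, charlie, india, echo, golf, hotel]
i=0: L=echo R=echo -> agree -> echo
i=1: BASE=india L=foxtrot R=charlie all differ -> CONFLICT
i=2: L=foxtrot=BASE, R=india -> take RIGHT -> india
i=3: BASE=foxtrot L=golf R=echo all differ -> CONFLICT
i=4: L=bravo, R=golf=BASE -> take LEFT -> bravo
i=5: L=hotel R=hotel -> agree -> hotel

Answer: echo
<<<<<<< LEFT
foxtrot
=======
charlie
>>>>>>> RIGHT
india
<<<<<<< LEFT
golf
=======
echo
>>>>>>> RIGHT
bravo
hotel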